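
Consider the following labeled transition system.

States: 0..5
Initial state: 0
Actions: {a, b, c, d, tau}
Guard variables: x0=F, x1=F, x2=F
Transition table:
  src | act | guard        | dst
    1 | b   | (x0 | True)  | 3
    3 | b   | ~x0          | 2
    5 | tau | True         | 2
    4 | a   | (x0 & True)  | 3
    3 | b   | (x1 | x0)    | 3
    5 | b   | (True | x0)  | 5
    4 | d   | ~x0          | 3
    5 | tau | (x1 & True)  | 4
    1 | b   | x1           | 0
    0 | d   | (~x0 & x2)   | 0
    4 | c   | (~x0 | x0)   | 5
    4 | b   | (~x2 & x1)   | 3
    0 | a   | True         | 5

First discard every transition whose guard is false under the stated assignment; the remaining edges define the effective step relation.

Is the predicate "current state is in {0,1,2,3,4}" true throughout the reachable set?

Inv-set: {0,1,2,3,4}
Reach set: {0,2,5}
  0: ok
  2: ok
  5: outside
reach 5 via a — violates

Answer: INVARIANT VIOLATED at state 5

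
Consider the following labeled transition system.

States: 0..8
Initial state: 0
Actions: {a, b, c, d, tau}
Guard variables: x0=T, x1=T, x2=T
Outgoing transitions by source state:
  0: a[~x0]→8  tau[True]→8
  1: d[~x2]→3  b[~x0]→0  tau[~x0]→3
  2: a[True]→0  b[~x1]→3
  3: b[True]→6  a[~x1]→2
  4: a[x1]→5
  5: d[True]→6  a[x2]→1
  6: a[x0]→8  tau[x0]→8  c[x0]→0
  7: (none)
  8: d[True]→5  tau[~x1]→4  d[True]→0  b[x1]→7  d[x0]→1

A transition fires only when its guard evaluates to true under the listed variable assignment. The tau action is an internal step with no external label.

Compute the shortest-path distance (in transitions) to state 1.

BFS to 1:
  L0 = {0}
  L1 = {8}
  L2 = {1,5,7}
first hit 1 at d=2 via tau·d

Answer: 2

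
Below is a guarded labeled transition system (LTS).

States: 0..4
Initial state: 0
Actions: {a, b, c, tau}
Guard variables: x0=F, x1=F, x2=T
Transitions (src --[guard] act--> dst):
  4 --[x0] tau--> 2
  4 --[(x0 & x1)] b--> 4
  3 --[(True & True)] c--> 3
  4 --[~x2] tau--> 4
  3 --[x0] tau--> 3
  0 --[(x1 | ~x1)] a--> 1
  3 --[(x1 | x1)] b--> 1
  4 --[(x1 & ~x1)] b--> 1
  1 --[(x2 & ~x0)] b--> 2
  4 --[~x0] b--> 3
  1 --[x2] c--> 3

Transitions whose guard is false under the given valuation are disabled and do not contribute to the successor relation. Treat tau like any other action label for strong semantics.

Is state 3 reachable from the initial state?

Answer: REACHABLE

Analysis:
Guard filter leaves 5 enabled edge(s).
depth 0: {0}
depth 1: {1}  cumulative {0,1}
depth 2: {2,3}  cumulative {0,1,2,3}
Reach set: {0,1,2,3}
witness 3: a·c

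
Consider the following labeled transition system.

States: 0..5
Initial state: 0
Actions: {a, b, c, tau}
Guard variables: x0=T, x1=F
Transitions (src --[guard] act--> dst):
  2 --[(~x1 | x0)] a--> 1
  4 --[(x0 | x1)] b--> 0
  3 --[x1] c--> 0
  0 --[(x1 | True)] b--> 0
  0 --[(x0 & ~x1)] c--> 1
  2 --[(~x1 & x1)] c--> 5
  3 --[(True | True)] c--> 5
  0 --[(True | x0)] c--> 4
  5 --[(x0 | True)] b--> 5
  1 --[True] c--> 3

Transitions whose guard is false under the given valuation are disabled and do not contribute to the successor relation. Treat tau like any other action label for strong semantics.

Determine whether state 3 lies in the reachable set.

Answer: REACHABLE

Trace:
8 transition(s) survive guard evaluation.
depth 0: {0}
depth 1: {1,4}  now seen {0,1,4}
depth 2: {3}  now seen {0,1,3,4}
depth 3: {5}  now seen {0,1,3,4,5}
R = {0,1,3,4,5}
witness 3: c·c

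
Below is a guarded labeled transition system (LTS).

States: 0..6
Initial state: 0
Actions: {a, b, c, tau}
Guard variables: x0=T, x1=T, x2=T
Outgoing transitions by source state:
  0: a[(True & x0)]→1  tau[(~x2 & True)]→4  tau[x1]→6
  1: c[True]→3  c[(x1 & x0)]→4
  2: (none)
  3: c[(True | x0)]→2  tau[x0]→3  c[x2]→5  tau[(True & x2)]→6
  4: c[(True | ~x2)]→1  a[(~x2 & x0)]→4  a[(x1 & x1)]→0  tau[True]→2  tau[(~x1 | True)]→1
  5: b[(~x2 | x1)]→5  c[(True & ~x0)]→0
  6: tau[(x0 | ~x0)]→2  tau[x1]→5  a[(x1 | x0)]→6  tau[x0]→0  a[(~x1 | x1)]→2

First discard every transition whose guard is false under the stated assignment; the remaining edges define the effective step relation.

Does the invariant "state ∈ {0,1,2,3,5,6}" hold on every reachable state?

Inv-set: {0,1,2,3,5,6}
Reachable = {0,1,2,3,4,5,6}
  0: ✓
  1: ✓
  2: ✓
  3: ✓
  4: ✗ unsafe
  5: ✓
  6: ✓
witness against invariant: a·c → 4

Answer: INVARIANT VIOLATED at state 4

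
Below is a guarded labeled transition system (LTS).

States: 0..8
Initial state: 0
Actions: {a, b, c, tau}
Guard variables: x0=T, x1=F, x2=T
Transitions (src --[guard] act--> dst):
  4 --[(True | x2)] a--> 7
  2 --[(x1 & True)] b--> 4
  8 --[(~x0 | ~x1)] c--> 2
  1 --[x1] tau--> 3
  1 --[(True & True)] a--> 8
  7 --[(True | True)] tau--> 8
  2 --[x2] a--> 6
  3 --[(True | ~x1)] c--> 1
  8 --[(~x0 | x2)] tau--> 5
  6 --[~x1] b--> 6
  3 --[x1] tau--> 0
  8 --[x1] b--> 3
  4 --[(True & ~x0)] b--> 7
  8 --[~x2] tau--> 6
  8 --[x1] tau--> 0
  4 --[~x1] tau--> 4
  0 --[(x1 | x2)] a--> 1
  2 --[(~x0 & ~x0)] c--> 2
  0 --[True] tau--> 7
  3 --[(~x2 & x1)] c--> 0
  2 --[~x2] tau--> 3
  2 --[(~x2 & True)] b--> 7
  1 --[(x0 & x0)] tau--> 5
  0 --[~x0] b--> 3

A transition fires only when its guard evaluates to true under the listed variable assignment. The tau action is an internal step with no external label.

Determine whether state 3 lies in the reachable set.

Answer: UNREACHABLE

Working:
After dropping false guards: 12 live edges.
L0 = {0}
L1 = {1,7}  now seen {0,1,7}
L2 = {5,8}  now seen {0,1,5,7,8}
L3 = {2}  now seen {0,1,2,5,7,8}
L4 = {6}  now seen {0,1,2,5,6,7,8}
Reachable = {0,1,2,5,6,7,8}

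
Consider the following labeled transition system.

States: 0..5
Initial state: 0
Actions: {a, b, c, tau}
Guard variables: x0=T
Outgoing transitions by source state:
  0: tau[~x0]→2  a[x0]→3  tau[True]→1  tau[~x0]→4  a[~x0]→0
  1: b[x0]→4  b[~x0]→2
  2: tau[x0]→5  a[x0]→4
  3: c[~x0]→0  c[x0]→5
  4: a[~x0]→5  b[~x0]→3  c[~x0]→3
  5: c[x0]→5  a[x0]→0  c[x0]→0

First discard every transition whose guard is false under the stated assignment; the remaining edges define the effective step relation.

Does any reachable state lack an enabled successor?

Answer: DEADLOCK at state 4

Analysis:
Reachable = {0,1,3,4,5}
  0: a→3  tau→1  [2 out]
  1: b→4  [1 out]
  3: c→5  [1 out]
  4: ∅  [deadlock]
  5: a→0  c→0  c→5  [3 out]
Path to 4: tau·b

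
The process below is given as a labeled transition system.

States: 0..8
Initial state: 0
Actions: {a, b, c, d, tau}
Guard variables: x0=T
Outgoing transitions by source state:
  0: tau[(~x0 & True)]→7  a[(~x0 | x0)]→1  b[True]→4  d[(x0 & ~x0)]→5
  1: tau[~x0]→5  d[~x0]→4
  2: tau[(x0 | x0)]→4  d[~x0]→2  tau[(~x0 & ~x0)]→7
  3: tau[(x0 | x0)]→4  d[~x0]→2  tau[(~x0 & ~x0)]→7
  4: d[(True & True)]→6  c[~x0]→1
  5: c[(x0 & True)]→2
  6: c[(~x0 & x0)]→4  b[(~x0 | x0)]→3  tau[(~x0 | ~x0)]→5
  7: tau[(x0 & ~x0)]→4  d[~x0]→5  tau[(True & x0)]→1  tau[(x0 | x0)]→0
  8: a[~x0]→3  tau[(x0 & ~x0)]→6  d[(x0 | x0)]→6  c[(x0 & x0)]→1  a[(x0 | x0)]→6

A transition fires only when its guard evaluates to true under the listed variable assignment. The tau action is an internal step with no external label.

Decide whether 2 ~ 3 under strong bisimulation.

Bisimulation quotient by refinement:
  π0 = {{0,1,2,3,4,5,6,7,8}}
  π1 = {{0},{1},{2,3,7},{4},{5},{6},{8}}
  π2 = {{0},{1},{2,3},{4},{5},{6},{7},{8}}
Fixed point at round 3; 8 class(es).
2∈{2,3}, 3∈{2,3}

Answer: BISIMILAR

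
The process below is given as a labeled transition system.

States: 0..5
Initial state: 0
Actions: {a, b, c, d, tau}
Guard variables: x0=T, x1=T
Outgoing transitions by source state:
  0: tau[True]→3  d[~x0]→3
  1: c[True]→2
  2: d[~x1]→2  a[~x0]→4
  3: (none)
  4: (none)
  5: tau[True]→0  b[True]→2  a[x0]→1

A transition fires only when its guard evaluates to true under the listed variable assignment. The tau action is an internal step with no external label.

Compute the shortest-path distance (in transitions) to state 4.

Answer: UNREACHABLE

Analysis:
Layered search for 4:
  depth 0: {0}
  depth 1: {3}
4 never appears.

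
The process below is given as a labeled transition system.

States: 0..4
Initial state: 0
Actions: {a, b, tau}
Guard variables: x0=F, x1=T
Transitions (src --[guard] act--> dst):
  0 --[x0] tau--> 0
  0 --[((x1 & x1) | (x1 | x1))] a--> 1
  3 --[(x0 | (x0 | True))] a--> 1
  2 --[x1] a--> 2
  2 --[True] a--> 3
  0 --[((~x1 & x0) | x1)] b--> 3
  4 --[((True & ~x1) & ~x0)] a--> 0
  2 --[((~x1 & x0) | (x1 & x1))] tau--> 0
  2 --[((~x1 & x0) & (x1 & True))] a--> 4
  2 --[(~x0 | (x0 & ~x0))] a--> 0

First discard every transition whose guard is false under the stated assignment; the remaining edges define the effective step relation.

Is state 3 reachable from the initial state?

Guard filter leaves 7 enabled edge(s).
Layer 0: {0}
Layer 1: {1,3}  now seen {0,1,3}
Reachable = {0,1,3}
trace reaching 3: b

Answer: REACHABLE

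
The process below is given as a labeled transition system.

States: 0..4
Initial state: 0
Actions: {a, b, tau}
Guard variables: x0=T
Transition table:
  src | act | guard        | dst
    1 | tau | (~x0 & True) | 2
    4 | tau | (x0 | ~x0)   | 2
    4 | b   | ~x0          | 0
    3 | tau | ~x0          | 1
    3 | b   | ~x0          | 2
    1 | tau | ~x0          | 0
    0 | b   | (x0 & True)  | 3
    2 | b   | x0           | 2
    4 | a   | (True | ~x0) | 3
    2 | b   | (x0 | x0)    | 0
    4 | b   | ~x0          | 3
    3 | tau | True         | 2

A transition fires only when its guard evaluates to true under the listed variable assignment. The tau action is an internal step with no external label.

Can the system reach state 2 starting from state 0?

6 transition(s) survive guard evaluation.
L0 = {0}
L1 = {3}  total {0,3}
L2 = {2}  total {0,2,3}
R = {0,2,3}
witness 2: b·tau

Answer: REACHABLE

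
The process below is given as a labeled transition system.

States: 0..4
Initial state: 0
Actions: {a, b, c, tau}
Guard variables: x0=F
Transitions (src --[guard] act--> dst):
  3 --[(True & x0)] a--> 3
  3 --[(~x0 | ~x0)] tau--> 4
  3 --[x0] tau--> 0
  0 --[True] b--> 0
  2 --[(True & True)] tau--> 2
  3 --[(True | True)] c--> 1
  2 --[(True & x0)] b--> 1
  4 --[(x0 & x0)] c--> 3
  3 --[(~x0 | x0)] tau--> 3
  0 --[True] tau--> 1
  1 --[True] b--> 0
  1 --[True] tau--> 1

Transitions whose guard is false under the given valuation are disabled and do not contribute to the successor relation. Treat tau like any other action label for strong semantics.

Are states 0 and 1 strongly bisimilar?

Bisimulation quotient by refinement:
  P[0] = {{0,1,2,3,4}}
  P[1] = {{0,1},{2},{3},{4}}
stable after 2 split(s): 4 block(s)
0∈{0,1}, 1∈{0,1}

Answer: BISIMILAR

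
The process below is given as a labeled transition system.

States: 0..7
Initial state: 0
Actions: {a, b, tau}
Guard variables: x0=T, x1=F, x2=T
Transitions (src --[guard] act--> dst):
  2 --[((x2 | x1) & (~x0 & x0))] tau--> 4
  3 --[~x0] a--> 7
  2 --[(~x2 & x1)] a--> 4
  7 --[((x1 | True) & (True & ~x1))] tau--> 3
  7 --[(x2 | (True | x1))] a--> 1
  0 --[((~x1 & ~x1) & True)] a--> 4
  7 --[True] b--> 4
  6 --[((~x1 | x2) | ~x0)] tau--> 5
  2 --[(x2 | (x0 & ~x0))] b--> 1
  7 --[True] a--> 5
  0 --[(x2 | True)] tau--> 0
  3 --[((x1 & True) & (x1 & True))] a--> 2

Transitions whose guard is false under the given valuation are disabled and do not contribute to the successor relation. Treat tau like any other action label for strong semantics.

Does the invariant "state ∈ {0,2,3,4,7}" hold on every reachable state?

Answer: INVARIANT HOLDS

Working:
Allowed set {0,2,3,4,7}
Reachable = {0,4}
  0: ok
  4: ok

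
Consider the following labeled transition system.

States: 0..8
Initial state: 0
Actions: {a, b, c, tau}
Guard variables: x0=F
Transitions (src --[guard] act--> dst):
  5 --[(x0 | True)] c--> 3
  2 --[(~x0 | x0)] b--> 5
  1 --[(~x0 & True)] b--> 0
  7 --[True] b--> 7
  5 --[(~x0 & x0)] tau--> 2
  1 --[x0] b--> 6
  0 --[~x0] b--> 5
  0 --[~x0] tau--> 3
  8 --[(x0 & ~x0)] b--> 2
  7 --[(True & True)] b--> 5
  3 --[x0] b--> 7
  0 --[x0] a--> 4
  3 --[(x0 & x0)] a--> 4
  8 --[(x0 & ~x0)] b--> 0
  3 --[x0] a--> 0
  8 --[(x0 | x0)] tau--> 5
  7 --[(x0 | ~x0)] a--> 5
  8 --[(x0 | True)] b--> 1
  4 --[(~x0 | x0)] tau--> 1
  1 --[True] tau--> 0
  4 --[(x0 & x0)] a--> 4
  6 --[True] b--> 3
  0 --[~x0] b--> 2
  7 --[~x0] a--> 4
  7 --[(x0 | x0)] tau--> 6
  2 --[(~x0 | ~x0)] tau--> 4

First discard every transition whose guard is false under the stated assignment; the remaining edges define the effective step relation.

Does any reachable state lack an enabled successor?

Answer: DEADLOCK at state 3

Working:
Reachable = {0,1,2,3,4,5}
  0: b→2  b→5  tau→3  [3 exit(s)]
  1: b→0  tau→0  [2 exit(s)]
  2: b→5  tau→4  [2 exit(s)]
  3: ∅  [no exit]
  4: tau→1  [1 exit(s)]
  5: c→3  [1 exit(s)]
witness 3: tau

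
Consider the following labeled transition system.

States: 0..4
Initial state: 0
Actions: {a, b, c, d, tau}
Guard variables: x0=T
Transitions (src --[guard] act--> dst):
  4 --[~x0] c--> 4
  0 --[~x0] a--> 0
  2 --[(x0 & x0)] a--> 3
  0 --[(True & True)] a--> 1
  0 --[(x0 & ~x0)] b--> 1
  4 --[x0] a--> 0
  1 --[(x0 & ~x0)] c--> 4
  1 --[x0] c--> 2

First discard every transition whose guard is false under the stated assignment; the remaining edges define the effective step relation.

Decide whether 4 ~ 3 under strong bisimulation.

Answer: NOT BISIMILAR

Trace:
Compute ~ classes (split until stable):
  P[0] = {{0,1,2,3,4}}
  P[1] = {{0,2,4},{1},{3}}
  P[2] = {{0},{1},{2},{3},{4}}
stable after 3 split(s): 5 block(s)
class of 4: {4}; class of 3: {3}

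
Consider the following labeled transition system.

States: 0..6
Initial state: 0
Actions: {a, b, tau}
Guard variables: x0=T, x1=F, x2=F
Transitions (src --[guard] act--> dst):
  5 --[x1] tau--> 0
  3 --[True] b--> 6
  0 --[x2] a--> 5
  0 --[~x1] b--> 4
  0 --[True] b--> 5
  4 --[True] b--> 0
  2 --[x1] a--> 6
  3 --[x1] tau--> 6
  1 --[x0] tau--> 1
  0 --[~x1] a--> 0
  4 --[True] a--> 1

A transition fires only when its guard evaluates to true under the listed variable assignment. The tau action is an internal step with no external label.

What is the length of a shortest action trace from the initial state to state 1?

BFS to 1:
  depth 0: {0}
  depth 1: {4,5}
  depth 2: {1}
first hit 1 at d=2 via b·a

Answer: 2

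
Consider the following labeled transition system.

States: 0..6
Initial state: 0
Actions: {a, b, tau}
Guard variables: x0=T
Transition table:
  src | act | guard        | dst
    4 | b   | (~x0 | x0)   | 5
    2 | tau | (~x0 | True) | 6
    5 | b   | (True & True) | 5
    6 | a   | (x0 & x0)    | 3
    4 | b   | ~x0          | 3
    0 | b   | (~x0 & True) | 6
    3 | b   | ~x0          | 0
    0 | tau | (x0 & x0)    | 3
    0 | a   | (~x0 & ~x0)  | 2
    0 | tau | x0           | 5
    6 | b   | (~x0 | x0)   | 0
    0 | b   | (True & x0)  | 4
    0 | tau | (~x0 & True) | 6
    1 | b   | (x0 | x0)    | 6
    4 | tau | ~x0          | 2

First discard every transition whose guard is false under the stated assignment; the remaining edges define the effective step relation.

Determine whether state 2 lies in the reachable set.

Answer: UNREACHABLE

Trace:
After dropping false guards: 9 live edges.
Layer 0: {0}
Layer 1: {3,4,5}  now seen {0,3,4,5}
Reachable = {0,3,4,5}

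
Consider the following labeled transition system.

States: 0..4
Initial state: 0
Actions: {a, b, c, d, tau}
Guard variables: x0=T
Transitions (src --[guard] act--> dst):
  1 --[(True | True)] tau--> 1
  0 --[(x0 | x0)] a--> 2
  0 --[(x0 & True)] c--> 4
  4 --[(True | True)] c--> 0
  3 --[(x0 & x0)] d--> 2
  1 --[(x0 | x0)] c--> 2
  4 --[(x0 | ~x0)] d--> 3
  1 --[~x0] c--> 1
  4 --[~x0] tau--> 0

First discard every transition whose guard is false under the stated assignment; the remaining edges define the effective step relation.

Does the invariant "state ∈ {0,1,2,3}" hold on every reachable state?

Answer: INVARIANT VIOLATED at state 4

Working:
Allowed set {0,1,2,3}
Reach set: {0,2,3,4}
  0: ok
  2: ok
  3: ok
  4: ✗ unsafe
counterexample path to 4: c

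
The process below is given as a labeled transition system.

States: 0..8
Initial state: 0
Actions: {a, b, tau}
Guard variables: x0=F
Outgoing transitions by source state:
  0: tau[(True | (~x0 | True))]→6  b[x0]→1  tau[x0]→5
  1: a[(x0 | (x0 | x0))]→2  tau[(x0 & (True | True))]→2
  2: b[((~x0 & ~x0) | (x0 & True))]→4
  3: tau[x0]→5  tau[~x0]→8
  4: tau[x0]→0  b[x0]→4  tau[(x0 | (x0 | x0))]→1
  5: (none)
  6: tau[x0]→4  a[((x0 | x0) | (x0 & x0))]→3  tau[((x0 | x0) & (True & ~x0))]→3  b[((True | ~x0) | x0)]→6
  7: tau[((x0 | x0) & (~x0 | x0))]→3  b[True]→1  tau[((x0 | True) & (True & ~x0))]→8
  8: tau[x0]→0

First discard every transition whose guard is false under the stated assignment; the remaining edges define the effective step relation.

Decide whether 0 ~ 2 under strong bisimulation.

Answer: NOT BISIMILAR

Working:
Bisimulation quotient by refinement:
  π0 = {{0,1,2,3,4,5,6,7,8}}
  π1 = {{0,3},{1,4,5,8},{2,6},{7}}
  π2 = {{0},{1,4,5,8},{2},{3},{6},{7}}
stable after 3 split(s): 6 block(s)
[0]={0}  [2]={2}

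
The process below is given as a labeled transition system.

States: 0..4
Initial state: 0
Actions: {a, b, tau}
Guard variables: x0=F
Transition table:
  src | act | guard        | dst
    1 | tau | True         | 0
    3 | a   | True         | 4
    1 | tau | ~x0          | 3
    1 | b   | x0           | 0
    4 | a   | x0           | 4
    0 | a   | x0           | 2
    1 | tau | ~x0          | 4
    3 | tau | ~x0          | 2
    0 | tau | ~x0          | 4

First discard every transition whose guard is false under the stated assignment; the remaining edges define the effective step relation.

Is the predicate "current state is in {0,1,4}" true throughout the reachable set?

Allowed set {0,1,4}
R = {0,4}
  0: ✓
  4: ✓

Answer: INVARIANT HOLDS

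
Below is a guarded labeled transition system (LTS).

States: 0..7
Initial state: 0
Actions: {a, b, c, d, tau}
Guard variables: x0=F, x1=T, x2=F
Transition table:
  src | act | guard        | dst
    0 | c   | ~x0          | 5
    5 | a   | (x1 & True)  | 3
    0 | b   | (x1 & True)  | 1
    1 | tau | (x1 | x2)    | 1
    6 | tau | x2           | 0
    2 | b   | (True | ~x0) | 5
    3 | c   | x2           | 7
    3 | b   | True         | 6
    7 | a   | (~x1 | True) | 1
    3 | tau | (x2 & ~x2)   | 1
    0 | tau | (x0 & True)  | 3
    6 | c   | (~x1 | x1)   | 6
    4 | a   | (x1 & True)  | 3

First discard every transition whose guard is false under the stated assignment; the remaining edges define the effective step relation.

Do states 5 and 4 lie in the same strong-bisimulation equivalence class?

Answer: BISIMILAR

Analysis:
Refine partition for ~:
  round 0: {{0,1,2,3,4,5,6,7}}
  round 1: {{0},{1},{2,3},{4,5,7},{6}}
  round 2: {{0},{1},{2},{3},{4,5},{6},{7}}
7 equivalence class(es) (converged in 3)
5∈{4,5}, 4∈{4,5}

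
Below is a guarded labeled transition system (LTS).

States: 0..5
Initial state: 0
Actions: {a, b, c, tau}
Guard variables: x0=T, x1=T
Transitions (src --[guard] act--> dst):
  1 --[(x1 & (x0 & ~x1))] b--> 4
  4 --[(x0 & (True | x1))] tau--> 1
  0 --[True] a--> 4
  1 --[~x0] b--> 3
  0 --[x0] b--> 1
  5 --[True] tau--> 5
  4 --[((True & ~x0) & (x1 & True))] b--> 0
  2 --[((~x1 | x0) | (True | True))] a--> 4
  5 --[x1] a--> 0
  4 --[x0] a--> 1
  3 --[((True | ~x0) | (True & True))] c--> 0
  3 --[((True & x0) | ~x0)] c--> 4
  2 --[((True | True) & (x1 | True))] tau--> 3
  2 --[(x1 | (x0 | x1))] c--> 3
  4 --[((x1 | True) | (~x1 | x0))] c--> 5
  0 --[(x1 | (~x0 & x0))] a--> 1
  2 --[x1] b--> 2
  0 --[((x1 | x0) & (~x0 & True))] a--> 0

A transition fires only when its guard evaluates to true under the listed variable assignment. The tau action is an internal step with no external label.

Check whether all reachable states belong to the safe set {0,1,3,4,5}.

Answer: INVARIANT HOLDS

Analysis:
Inv-set: {0,1,3,4,5}
R = {0,1,4,5}
  0: ok
  1: ok
  4: ok
  5: ok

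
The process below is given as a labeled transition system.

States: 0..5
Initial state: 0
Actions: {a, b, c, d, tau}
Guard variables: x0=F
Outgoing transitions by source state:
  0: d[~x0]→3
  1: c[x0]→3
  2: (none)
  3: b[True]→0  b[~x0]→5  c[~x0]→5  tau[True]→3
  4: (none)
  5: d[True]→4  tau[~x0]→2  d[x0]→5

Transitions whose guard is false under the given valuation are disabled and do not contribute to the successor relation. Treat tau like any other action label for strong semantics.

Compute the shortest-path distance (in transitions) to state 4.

Layered search for 4:
  L0 = {0}
  L1 = {3}
  L2 = {5}
  L3 = {2,4}
first hit 4 at d=3 via d·b·d

Answer: 3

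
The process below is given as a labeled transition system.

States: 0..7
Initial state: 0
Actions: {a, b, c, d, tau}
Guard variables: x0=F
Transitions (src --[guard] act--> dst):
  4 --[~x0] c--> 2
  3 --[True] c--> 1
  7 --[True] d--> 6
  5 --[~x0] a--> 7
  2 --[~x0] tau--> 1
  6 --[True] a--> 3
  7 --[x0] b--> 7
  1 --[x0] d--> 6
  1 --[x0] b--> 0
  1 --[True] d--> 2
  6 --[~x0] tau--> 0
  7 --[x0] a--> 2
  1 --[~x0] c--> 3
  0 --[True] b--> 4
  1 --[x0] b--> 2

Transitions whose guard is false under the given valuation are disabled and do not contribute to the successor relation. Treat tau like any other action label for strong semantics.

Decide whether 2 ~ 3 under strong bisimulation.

Bisimulation quotient by refinement:
  π0 = {{0,1,2,3,4,5,6,7}}
  π1 = {{0},{1},{2},{3,4},{5},{6},{7}}
  π2 = {{0},{1},{2},{3},{4},{5},{6},{7}}
Fixed point at round 3; 8 class(es).
[2]={2}  [3]={3}

Answer: NOT BISIMILAR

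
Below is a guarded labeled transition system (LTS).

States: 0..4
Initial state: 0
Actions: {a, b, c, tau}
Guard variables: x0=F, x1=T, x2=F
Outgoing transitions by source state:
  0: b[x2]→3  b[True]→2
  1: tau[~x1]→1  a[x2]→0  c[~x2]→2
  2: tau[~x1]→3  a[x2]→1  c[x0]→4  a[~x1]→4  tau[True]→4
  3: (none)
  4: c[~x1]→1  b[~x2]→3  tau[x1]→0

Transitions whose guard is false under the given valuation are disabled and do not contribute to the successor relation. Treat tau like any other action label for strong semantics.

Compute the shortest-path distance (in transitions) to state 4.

Answer: 2

Trace:
Breadth-first toward 4:
  L0 = {0}
  L1 = {2}
  L2 = {4}
4 enters at depth 2; path b·tau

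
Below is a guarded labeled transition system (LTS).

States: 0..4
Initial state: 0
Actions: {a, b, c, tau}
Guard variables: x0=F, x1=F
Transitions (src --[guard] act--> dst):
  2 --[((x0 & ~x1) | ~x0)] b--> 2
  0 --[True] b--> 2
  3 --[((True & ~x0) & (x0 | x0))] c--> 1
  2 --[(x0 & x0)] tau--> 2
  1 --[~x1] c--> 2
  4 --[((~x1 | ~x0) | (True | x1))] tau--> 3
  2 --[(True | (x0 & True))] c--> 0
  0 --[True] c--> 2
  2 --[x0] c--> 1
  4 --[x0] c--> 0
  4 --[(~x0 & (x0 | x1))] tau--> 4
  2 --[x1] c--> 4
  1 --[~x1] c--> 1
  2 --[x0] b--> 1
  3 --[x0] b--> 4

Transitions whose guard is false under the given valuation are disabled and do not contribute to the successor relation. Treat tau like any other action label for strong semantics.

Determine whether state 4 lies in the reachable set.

7 transition(s) survive guard evaluation.
L0 = {0}
L1 = {2}  cumulative {0,2}
Reachable = {0,2}

Answer: UNREACHABLE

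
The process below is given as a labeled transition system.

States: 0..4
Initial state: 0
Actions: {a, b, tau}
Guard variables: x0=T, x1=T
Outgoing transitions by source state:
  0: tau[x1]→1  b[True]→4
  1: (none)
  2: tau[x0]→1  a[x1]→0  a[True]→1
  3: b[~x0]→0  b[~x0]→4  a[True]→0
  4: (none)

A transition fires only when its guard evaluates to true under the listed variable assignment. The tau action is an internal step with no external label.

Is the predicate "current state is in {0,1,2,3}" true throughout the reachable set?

Answer: INVARIANT VIOLATED at state 4

Working:
Allowed set {0,1,2,3}
Reach set: {0,1,4}
  0: ✓
  1: ✓
  4: outside
witness against invariant: b → 4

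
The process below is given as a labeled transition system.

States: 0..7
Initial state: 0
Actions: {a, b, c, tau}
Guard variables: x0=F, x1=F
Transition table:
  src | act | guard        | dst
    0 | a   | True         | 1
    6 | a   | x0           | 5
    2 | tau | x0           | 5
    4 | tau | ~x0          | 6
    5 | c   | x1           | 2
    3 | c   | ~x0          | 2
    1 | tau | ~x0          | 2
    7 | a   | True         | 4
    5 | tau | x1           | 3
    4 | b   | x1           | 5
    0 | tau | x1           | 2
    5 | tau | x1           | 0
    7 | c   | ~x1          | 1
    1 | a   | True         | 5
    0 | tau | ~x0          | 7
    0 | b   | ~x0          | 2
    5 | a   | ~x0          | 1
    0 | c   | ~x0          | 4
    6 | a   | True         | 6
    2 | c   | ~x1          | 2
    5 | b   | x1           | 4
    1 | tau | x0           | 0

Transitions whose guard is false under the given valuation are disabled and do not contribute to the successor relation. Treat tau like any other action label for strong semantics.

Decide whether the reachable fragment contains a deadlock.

Answer: DEADLOCK-FREE

Analysis:
R = {0,1,2,4,5,6,7}
  0: a→1  b→2  c→4  tau→7  [4 exit(s)]
  1: a→5  tau→2  [2 exit(s)]
  2: c→2  [1 exit(s)]
  4: tau→6  [1 exit(s)]
  5: a→1  [1 exit(s)]
  6: a→6  [1 exit(s)]
  7: a→4  c→1  [2 exit(s)]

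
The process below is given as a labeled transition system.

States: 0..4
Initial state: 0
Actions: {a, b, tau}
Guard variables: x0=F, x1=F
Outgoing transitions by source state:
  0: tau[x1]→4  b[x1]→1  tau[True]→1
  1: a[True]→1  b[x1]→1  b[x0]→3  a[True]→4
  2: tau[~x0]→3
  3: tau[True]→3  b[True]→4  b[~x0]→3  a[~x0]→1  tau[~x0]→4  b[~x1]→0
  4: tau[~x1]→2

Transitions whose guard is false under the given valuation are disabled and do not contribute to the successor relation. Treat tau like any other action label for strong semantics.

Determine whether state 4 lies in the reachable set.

After dropping false guards: 11 live edges.
depth 0: {0}
depth 1: {1}  cumulative {0,1}
depth 2: {4}  cumulative {0,1,4}
depth 3: {2}  cumulative {0,1,2,4}
depth 4: {3}  cumulative {0,1,2,3,4}
Reachable = {0,1,2,3,4}
trace reaching 4: tau·a

Answer: REACHABLE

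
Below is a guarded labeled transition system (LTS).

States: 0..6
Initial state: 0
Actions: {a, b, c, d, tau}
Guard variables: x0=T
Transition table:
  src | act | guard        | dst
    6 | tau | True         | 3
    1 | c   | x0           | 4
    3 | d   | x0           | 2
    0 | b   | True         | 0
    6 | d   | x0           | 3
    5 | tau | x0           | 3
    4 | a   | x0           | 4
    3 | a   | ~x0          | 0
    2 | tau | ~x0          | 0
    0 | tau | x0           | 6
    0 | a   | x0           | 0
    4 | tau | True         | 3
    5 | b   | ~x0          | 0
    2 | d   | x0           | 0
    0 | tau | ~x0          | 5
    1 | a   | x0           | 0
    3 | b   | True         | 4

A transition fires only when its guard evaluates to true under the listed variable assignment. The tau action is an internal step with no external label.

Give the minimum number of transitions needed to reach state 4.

Answer: 3

Working:
Breadth-first toward 4:
  Layer 0: {0}
  Layer 1: {6}
  Layer 2: {3}
  Layer 3: {2,4}
4 enters at depth 3; path tau·d·b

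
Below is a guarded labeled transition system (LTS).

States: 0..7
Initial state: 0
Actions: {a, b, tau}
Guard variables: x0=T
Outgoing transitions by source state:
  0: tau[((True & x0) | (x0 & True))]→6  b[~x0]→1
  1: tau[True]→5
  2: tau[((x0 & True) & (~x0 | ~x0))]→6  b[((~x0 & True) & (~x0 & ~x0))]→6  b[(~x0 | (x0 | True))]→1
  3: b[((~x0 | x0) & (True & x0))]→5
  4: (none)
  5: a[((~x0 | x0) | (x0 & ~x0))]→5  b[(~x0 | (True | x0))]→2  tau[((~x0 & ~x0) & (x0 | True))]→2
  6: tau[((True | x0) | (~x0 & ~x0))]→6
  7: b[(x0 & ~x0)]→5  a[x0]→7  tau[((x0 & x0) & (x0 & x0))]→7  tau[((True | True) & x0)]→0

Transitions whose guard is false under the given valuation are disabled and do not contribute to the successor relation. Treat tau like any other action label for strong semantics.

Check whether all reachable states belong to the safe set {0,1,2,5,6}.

Answer: INVARIANT HOLDS

Working:
Safe = {0,1,2,5,6}
Reachable = {0,6}
  0: safe
  6: safe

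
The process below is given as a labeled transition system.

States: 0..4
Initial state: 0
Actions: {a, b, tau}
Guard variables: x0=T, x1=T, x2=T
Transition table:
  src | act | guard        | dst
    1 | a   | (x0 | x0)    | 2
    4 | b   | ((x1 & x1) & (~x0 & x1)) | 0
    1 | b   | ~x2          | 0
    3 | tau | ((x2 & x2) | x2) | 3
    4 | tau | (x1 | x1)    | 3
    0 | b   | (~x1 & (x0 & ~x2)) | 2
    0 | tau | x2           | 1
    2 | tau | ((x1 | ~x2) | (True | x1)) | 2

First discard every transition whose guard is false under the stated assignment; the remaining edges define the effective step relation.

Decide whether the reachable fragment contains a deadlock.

Reach set: {0,1,2}
  0: tau→1  [deg 1]
  1: a→2  [deg 1]
  2: tau→2  [deg 1]

Answer: DEADLOCK-FREE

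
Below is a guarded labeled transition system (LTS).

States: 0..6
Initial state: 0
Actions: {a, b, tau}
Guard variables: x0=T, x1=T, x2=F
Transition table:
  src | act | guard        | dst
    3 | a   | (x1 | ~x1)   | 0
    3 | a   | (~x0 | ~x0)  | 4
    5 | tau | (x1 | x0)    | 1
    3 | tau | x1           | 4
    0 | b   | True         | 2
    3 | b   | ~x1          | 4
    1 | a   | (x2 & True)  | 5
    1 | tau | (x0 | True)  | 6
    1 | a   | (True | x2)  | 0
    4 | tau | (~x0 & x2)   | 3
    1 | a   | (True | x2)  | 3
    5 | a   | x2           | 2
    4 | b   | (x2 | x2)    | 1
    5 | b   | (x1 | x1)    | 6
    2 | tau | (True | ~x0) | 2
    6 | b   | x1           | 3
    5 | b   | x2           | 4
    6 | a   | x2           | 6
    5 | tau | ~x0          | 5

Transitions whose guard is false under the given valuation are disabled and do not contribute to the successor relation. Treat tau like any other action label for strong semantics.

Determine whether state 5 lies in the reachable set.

Answer: UNREACHABLE

Working:
10 transition(s) survive guard evaluation.
L0 = {0}
L1 = {2}  total {0,2}
Reach set: {0,2}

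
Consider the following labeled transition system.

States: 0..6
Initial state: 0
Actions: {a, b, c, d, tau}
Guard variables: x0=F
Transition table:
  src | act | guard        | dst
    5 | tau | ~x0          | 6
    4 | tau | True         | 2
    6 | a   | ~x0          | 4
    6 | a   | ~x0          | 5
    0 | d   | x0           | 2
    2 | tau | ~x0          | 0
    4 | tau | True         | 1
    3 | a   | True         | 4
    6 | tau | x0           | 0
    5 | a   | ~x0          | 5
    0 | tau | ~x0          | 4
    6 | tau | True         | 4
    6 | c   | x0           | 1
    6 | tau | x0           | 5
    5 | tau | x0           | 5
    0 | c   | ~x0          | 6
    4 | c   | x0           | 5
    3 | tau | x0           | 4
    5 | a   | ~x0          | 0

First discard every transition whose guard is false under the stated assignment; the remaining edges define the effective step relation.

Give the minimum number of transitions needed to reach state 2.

Answer: 2

Trace:
Layered search for 2:
  depth 0: {0}
  depth 1: {4,6}
  depth 2: {1,2,5}
2 enters at depth 2; path tau·tau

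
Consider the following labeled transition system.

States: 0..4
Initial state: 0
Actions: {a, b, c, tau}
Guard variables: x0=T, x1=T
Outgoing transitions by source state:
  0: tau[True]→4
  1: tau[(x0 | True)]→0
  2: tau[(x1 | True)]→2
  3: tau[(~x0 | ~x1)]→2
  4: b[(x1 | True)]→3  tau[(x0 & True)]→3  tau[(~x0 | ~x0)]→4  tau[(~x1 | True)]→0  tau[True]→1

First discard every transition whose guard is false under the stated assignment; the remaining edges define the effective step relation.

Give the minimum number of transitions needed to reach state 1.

Breadth-first toward 1:
  depth 0: {0}
  depth 1: {4}
  depth 2: {1,3}
1 enters at depth 2; path tau·tau

Answer: 2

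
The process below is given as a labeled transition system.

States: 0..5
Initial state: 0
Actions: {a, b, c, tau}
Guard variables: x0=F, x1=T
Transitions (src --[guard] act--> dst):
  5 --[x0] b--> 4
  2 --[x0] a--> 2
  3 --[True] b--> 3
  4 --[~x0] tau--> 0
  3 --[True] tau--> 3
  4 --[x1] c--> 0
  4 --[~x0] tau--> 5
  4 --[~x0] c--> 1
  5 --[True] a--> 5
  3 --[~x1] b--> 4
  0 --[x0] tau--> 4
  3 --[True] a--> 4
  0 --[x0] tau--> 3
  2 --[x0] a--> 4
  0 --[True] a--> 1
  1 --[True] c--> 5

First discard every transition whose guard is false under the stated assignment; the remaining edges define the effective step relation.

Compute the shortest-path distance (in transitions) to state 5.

Answer: 2

Trace:
Breadth-first toward 5:
  L0 = {0}
  L1 = {1}
  L2 = {5}
5 enters at depth 2; path a·c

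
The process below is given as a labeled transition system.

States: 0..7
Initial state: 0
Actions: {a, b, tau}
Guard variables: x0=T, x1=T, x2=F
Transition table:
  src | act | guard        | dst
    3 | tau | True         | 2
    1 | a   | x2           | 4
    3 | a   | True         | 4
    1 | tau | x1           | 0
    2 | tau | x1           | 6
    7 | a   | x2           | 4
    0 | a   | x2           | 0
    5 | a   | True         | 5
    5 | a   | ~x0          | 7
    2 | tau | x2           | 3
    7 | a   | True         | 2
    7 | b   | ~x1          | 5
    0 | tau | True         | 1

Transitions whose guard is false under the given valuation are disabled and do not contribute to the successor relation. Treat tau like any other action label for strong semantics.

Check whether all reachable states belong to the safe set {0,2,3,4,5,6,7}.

Answer: INVARIANT VIOLATED at state 1

Trace:
Safe = {0,2,3,4,5,6,7}
R = {0,1}
  0: ✓
  1: VIOLATES
counterexample path to 1: tau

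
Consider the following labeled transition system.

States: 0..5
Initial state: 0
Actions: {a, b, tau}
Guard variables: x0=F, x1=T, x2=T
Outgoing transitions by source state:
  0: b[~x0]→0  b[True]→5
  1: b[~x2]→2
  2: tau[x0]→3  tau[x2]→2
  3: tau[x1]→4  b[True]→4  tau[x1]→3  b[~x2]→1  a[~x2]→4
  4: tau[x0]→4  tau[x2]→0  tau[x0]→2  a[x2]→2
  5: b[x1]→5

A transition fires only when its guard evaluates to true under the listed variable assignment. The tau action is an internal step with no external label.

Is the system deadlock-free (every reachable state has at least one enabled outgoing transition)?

Reach set: {0,5}
  0: b→0  b→5  [2 out]
  5: b→5  [1 out]

Answer: DEADLOCK-FREE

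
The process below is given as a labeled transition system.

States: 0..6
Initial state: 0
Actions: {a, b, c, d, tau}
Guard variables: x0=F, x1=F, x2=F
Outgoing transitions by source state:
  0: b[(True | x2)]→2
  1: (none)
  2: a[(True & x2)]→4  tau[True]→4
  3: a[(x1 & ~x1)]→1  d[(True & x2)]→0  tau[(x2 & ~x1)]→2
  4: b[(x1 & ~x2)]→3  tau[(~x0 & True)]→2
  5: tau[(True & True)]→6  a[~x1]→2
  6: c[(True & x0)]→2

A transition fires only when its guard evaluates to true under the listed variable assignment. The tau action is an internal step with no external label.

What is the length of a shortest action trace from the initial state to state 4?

Answer: 2

Analysis:
Layered search for 4:
  Layer 0: {0}
  Layer 1: {2}
  Layer 2: {4}
depth(4)=2, e.g. b·tau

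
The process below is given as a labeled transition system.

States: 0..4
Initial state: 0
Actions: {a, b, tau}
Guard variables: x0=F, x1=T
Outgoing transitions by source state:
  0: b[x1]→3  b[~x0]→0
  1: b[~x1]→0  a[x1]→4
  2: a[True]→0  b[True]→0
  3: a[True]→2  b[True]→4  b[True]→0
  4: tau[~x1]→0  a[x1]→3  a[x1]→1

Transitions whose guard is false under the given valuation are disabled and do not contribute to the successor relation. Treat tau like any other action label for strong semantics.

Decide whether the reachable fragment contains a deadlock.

Reachable = {0,1,2,3,4}
  0: b→0  b→3  [2 exit(s)]
  1: a→4  [1 exit(s)]
  2: a→0  b→0  [2 exit(s)]
  3: a→2  b→0  b→4  [3 exit(s)]
  4: a→1  a→3  [2 exit(s)]

Answer: DEADLOCK-FREE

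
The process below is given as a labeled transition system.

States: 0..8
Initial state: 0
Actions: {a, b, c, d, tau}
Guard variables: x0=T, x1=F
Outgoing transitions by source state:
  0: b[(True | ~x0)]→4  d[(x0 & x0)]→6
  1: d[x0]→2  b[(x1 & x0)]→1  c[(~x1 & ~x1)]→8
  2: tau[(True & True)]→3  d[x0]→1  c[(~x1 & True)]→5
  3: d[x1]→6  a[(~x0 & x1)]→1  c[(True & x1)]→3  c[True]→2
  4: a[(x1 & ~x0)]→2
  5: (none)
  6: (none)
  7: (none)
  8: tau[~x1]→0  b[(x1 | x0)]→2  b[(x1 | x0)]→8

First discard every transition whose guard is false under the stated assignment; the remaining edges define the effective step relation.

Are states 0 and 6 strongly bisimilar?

Refine partition for ~:
  P[0] = {{0,1,2,3,4,5,6,7,8}}
  P[1] = {{0},{1},{2},{3},{4,5,6,7},{8}}
6 equivalence class(es) (converged in 2)
0∈{0}, 6∈{4,5,6,7}

Answer: NOT BISIMILAR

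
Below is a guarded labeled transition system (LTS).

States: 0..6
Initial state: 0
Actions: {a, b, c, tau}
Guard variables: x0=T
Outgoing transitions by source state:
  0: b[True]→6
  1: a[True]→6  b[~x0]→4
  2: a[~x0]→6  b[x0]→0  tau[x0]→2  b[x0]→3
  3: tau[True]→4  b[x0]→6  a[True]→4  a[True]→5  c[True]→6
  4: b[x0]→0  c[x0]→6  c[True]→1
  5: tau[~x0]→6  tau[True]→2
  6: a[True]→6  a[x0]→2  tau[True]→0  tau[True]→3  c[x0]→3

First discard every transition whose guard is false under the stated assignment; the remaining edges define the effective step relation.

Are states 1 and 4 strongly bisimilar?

Answer: NOT BISIMILAR

Trace:
Refine partition for ~:
  round 0: {{0,1,2,3,4,5,6}}
  round 1: {{0},{1},{2},{3},{4},{5},{6}}
Fixed point at round 2; 7 class(es).
[1]={1}  [4]={4}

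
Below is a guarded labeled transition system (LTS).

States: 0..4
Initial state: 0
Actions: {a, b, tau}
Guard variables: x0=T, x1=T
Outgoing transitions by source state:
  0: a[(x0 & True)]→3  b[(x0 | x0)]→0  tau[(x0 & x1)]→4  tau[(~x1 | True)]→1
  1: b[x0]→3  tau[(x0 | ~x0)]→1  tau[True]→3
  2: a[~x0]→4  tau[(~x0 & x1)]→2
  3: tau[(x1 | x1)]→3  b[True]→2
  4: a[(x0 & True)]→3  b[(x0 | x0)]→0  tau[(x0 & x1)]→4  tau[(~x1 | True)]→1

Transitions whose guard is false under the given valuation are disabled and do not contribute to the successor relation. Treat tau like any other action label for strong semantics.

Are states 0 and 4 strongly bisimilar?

Compute ~ classes (split until stable):
  P[0] = {{0,1,2,3,4}}
  P[1] = {{0,4},{1,3},{2}}
  P[2] = {{0,4},{1},{2},{3}}
Fixed point at round 3; 4 class(es).
class of 0: {0,4}; class of 4: {0,4}

Answer: BISIMILAR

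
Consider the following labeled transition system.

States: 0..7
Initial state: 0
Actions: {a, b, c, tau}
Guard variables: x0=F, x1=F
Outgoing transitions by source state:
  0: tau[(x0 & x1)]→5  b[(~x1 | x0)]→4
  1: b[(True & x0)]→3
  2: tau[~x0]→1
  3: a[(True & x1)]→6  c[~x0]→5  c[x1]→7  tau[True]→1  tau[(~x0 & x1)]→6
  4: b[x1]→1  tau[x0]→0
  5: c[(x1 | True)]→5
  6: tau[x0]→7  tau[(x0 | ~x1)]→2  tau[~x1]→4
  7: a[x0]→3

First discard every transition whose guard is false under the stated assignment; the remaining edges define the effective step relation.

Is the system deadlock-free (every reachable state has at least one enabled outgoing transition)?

Answer: DEADLOCK at state 4

Trace:
R = {0,4}
  0: b→4  [1 out]
  4: ∅  [STUCK]
trace reaching 4: b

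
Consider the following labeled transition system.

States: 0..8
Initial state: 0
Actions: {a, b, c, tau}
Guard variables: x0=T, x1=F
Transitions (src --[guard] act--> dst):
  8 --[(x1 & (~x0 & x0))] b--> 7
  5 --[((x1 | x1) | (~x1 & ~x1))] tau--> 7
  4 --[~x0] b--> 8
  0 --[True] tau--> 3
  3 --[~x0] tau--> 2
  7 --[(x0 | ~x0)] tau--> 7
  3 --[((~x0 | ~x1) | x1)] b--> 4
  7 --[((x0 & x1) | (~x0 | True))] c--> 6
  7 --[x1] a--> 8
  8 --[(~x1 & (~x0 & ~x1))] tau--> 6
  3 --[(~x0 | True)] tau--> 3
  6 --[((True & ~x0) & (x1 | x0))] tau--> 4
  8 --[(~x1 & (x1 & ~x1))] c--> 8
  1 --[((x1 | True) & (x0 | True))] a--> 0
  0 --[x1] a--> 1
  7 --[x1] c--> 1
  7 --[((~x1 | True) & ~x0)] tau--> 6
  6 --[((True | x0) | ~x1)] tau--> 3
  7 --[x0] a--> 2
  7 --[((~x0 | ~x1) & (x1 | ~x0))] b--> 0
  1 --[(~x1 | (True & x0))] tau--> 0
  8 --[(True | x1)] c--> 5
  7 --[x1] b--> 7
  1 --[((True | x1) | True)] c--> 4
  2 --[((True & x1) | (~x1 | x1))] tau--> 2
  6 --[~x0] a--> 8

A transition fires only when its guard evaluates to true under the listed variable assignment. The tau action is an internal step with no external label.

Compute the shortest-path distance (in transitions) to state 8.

Breadth-first toward 8:
  L0 = {0}
  L1 = {3}
  L2 = {4}
8 never appears.

Answer: UNREACHABLE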